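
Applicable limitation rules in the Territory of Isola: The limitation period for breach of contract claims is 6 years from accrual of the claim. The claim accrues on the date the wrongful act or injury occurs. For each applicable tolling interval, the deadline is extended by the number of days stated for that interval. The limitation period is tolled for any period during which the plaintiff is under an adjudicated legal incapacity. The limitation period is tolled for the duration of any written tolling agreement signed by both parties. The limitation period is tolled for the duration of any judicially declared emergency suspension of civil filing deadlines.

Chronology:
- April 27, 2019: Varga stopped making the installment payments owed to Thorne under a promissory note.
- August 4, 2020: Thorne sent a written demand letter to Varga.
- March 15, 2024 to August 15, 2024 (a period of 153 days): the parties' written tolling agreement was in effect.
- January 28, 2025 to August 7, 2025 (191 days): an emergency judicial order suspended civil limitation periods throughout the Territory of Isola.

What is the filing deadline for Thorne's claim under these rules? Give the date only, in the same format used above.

April 6, 2026

The claim accrued on April 27, 2019, the date of the act.
The untolled deadline — 6 years after April 27, 2019 — is April 27, 2025.
The written tolling agreement from March 15, 2024 to August 15, 2024 tolled the period for 153 days, extending the deadline to September 27, 2025.
The period was tolled for 191 days by the emergency suspension of filing deadlines (January 28, 2025 to August 7, 2025), pushing the deadline to April 6, 2026.
The other events in the timeline have no effect on the limitation period under the stated rules.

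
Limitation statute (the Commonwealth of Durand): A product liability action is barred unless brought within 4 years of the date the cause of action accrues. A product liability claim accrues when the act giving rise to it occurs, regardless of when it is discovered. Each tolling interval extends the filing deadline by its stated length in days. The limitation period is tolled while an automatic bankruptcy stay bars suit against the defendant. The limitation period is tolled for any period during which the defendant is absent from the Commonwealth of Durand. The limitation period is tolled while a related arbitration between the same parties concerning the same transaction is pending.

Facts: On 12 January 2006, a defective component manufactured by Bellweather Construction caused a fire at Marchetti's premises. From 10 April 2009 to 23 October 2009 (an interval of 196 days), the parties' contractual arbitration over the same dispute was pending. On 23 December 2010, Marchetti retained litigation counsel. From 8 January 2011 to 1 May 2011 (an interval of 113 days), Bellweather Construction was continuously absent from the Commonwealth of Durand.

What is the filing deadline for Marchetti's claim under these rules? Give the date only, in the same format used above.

The cause of action accrued on 12 January 2006, the date of the act.
The untolled deadline — 4 years after 12 January 2006 — is 12 January 2010.
The pending related arbitration from 10 April 2009 to 23 October 2009 tolled the period for 196 days, extending the deadline to 27 July 2010.
The defendant's absence from the jurisdiction from 8 January 2011 to 1 May 2011 began after the period had already run on 27 July 2010, so it has no tolling effect.
The other events in the timeline have no effect on the limitation period under the stated rules.

27 July 2010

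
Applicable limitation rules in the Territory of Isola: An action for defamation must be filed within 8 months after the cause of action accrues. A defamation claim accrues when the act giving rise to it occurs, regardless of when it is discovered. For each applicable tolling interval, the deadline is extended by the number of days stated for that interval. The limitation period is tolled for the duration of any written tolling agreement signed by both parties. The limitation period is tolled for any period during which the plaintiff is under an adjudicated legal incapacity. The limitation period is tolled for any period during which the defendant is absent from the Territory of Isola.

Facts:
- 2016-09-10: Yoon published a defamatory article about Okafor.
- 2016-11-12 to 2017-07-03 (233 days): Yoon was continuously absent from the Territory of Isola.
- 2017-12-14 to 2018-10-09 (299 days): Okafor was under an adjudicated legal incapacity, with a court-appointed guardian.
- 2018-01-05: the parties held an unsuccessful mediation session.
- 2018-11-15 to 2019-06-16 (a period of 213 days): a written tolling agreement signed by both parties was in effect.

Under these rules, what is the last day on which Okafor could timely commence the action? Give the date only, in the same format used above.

2018-10-24

The limitation period began to run on 2016-09-10.
Adding the 8 months base period to 2016-09-10 gives a deadline of 2017-05-10, before any tolling.
The defendant's absence from the jurisdiction from 2016-11-12 to 2017-07-03 tolled the period for 233 days, extending the deadline to 2017-12-29.
The period was tolled for 299 days by the plaintiff's legal incapacity (2017-12-14 to 2018-10-09), pushing the deadline to 2018-10-24.
The written tolling agreement from 2018-11-15 to 2019-06-16 began after the period had already run on 2018-10-24, so it has no tolling effect.
The other events in the timeline have no effect on the limitation period under the stated rules.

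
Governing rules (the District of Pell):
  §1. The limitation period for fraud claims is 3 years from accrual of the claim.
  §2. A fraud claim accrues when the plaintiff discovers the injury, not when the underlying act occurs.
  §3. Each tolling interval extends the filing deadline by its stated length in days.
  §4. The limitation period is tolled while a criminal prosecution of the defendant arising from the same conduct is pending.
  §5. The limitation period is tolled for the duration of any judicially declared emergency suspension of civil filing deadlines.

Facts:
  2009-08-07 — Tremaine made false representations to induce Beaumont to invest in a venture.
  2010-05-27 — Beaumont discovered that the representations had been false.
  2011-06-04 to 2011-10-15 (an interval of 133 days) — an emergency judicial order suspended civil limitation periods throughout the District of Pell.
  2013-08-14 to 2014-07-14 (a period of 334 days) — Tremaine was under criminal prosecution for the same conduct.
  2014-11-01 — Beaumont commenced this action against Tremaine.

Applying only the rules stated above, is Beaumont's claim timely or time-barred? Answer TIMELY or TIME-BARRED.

TIME-BARRED

The claim did not accrue until Beaumont discovered the injury on 2010-05-27; the 2009-08-07 act date does not start the clock under the stated rule.
The untolled deadline — 3 years after 2010-05-27 — is 2013-05-27.
The period was tolled for 133 days by the emergency suspension of filing deadlines (2011-06-04 to 2011-10-15), pushing the deadline to 2013-10-07.
The pending criminal prosecution from 2013-08-14 to 2014-07-14 tolled the period for 334 days, extending the deadline to 2014-09-06.
The 2014-11-01 filing falls after the 2014-09-06 deadline; the claim is time-barred.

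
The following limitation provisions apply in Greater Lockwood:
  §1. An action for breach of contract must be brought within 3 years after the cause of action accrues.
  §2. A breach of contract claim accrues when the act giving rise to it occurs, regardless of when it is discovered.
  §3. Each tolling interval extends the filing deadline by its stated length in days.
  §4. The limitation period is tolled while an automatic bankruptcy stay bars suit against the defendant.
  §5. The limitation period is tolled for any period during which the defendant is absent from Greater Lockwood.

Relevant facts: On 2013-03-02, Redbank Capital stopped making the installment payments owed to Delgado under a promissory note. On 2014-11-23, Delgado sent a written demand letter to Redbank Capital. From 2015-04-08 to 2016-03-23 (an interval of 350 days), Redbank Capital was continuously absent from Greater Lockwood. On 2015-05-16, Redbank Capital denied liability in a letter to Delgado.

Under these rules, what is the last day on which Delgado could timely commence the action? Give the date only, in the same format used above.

The cause of action accrued on 2013-03-02, the date of the act.
The untolled deadline — 3 years after 2013-03-02 — is 2016-03-02.
The defendant's absence from the jurisdiction from 2015-04-08 to 2016-03-23 tolled the period for 350 days, extending the deadline to 2017-02-15.
Nothing else in the chronology tolls or restarts the period.

2017-02-15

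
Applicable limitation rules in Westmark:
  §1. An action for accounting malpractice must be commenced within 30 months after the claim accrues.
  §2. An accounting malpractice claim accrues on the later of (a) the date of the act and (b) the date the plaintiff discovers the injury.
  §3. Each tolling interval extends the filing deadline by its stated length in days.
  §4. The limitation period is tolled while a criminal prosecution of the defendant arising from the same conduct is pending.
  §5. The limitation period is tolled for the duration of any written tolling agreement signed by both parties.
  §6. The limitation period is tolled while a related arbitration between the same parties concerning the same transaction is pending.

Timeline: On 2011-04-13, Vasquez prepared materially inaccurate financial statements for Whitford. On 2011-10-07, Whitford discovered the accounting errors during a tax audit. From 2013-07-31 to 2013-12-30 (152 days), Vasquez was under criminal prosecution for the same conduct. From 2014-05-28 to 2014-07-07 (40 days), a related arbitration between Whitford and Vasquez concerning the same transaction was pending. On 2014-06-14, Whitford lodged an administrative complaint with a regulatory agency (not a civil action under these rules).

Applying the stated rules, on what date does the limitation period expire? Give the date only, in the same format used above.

2014-10-16

The claim accrued on 2011-10-07 — the later of the 2011-04-13 act and the 2011-10-07 discovery.
Adding the 30 months base period to 2011-10-07 gives a deadline of 2014-04-07, before any tolling.
The pending criminal prosecution from 2013-07-31 to 2013-12-30 tolled the period for 152 days, extending the deadline to 2014-09-06.
Because the pending related arbitration ran from 2014-05-28 to 2014-07-07, the deadline is extended by 40 days to 2014-10-16.
The other events in the timeline have no effect on the limitation period under the stated rules.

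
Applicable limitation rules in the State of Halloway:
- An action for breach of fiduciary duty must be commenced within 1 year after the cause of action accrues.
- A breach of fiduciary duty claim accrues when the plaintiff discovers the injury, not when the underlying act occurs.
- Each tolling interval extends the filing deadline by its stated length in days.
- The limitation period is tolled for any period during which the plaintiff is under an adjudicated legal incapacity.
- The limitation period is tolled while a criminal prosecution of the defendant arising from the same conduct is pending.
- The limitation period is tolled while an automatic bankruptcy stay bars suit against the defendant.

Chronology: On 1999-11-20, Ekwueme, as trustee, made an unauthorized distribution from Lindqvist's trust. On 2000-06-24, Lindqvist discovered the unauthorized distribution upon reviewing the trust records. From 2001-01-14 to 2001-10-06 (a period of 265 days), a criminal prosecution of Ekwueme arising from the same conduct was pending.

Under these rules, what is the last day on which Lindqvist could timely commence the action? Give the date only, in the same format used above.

2002-03-16

The claim did not accrue until Lindqvist discovered the injury on 2000-06-24; the 1999-11-20 act date does not start the clock under the stated rule.
1 year from 2000-06-24 is 2001-06-24.
The pending criminal prosecution from 2001-01-14 to 2001-10-06 tolled the period for 265 days, extending the deadline to 2002-03-16.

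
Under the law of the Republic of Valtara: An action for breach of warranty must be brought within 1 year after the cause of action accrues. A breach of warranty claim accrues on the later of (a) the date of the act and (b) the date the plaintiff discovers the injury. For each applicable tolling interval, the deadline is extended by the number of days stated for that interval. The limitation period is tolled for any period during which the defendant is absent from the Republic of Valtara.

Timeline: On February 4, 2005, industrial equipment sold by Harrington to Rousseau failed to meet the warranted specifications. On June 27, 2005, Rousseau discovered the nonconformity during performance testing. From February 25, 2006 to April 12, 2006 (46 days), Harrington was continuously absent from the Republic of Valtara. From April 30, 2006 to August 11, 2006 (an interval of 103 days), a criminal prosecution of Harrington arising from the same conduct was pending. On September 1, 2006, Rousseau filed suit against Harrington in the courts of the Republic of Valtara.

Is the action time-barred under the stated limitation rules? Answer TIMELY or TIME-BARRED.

TIME-BARRED

Taking the later of the act (February 4, 2005) and discovery (June 27, 2005), the claim accrued on June 27, 2005.
Adding the 1 year base period to June 27, 2005 gives a deadline of June 27, 2006, before any tolling.
The period was tolled for 46 days by the defendant's absence from the jurisdiction (February 25, 2006 to April 12, 2006), pushing the deadline to August 12, 2006.
No stated provision tolls the period for a criminal prosecution, so the interval from April 30, 2006 to August 11, 2006 has no effect on the deadline.
The September 1, 2006 filing falls after the August 12, 2006 deadline; the claim is time-barred.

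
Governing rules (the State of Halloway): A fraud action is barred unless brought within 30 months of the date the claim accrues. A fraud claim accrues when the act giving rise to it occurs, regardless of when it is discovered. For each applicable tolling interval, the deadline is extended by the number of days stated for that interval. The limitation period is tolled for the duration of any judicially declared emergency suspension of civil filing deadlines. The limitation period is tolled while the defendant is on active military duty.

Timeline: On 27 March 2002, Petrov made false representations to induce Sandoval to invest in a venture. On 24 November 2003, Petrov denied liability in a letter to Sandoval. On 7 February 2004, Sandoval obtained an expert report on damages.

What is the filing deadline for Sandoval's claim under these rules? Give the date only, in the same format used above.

27 September 2004

The claim accrued on 27 March 2002, the date of the act.
The untolled deadline — 30 months after 27 March 2002 — is 27 September 2004.
None of the other events listed affects the running of the period under the stated rules.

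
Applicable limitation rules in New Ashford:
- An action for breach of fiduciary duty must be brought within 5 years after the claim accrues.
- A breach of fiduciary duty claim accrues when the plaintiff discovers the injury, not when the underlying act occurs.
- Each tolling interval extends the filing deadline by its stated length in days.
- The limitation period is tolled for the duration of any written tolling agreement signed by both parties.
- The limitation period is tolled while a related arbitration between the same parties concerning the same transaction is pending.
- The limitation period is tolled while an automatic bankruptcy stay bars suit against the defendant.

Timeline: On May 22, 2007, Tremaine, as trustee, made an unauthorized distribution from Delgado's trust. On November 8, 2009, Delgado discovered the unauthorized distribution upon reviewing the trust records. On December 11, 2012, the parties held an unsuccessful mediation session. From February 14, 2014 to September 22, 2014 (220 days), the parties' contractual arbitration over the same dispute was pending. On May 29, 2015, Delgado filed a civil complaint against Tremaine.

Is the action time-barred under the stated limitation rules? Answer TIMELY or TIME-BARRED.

TIMELY

The claim did not accrue until Delgado discovered the injury on November 8, 2009; the May 22, 2007 act date does not start the clock under the stated rule.
The untolled deadline — 5 years after November 8, 2009 — is November 8, 2014.
The period was tolled for 220 days by the pending related arbitration (February 14, 2014 to September 22, 2014), pushing the deadline to June 16, 2015.
None of the other events listed affects the running of the period under the stated rules.
The May 29, 2015 filing precedes the June 16, 2015 deadline; the claim is timely.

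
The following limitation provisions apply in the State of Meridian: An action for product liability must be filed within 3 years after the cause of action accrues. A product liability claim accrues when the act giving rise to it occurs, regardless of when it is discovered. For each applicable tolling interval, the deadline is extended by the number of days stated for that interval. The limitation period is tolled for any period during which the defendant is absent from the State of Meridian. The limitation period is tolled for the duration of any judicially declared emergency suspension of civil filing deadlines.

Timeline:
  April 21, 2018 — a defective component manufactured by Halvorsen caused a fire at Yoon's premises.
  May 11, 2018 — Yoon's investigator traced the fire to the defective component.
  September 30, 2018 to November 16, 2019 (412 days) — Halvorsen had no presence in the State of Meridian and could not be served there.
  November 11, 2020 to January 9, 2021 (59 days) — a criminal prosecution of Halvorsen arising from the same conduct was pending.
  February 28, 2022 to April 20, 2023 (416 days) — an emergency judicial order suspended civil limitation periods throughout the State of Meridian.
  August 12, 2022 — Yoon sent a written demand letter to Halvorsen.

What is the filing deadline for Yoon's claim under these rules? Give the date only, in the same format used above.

Accrual is governed by the date of the act, so the period began to run on April 21, 2018; the later discovery on May 11, 2018 is irrelevant under the stated rule.
Adding the 3 years base period to April 21, 2018 gives a deadline of April 21, 2021, before any tolling.
Because the defendant's absence from the jurisdiction ran from September 30, 2018 to November 16, 2019, the deadline is extended by 412 days to June 7, 2022.
The emergency suspension of filing deadlines from February 28, 2022 to April 20, 2023 tolled the period for 416 days, extending the deadline to July 28, 2023.
Although a criminal prosecution ran from November 11, 2020 to January 9, 2021, the stated rules do not make that a tolling event, so it is disregarded.
Nothing else in the chronology tolls or restarts the period.

July 28, 2023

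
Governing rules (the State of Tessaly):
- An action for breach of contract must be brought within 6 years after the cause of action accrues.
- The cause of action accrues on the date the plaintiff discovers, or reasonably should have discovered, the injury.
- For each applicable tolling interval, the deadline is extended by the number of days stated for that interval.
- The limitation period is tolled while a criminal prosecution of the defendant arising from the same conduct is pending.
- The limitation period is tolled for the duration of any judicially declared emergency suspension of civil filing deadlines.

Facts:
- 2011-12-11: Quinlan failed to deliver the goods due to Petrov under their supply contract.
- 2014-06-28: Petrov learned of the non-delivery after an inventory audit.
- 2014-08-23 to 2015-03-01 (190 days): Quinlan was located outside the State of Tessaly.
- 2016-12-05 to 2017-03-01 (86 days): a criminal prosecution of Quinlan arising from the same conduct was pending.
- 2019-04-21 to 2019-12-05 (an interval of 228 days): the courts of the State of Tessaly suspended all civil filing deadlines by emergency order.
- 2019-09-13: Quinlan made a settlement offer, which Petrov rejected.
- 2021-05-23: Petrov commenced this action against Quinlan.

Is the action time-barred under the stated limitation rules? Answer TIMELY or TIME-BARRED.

Accrual is tied to discovery, so the period began on 2014-06-28 rather than on 2011-12-11 when the act occurred.
6 years from 2014-06-28 is 2020-06-28.
The period was tolled for 86 days by the pending criminal prosecution (2016-12-05 to 2017-03-01), pushing the deadline to 2020-09-22.
Because the emergency suspension of filing deadlines ran from 2019-04-21 to 2019-12-05, the deadline is extended by 228 days to 2021-05-08.
Although the defendant's absence ran from 2014-08-23 to 2015-03-01, the stated rules do not make that a tolling event, so it is disregarded.
Nothing else in the chronology tolls or restarts the period.
The 2021-05-23 filing falls after the 2021-05-08 deadline; the claim is time-barred.

TIME-BARRED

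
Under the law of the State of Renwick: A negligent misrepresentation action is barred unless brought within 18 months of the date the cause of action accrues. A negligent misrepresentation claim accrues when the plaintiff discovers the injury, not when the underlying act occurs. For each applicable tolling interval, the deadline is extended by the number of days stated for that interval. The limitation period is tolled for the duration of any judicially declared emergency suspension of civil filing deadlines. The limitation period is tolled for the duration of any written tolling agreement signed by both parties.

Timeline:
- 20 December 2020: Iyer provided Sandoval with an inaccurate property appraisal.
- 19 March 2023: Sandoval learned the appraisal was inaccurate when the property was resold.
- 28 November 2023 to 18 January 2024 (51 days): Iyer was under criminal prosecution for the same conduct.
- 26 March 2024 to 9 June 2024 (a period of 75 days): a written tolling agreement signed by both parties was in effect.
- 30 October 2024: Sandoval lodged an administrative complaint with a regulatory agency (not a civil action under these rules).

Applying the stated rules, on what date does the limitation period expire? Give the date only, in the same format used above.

3 December 2024

The claim did not accrue until Sandoval discovered the injury on 19 March 2023; the 20 December 2020 act date does not start the clock under the stated rule.
Adding the 18 months base period to 19 March 2023 gives a deadline of 19 September 2024, before any tolling.
The period was tolled for 75 days by the written tolling agreement (26 March 2024 to 9 June 2024), pushing the deadline to 3 December 2024.
The pending criminal prosecution from 28 November 2023 to 18 January 2024 does not toll the period, because no stated rule makes a criminal prosecution a tolling event.
None of the other events listed affects the running of the period under the stated rules.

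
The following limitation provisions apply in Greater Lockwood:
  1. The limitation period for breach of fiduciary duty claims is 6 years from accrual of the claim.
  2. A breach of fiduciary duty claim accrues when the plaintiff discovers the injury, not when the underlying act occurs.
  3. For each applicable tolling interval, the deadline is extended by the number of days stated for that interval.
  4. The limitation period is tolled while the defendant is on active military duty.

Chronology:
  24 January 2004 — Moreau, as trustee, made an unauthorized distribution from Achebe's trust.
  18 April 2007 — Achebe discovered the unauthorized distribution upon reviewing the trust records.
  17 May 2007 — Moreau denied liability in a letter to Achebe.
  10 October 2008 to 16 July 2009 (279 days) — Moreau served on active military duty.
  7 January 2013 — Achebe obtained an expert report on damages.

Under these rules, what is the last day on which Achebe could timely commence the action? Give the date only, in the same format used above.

Accrual is tied to discovery, so the period began on 18 April 2007 rather than on 24 January 2004 when the act occurred.
6 years from 18 April 2007 is 18 April 2013.
The defendant's active military service from 10 October 2008 to 16 July 2009 tolled the period for 279 days, extending the deadline to 22 January 2014.
None of the other events listed affects the running of the period under the stated rules.

22 January 2014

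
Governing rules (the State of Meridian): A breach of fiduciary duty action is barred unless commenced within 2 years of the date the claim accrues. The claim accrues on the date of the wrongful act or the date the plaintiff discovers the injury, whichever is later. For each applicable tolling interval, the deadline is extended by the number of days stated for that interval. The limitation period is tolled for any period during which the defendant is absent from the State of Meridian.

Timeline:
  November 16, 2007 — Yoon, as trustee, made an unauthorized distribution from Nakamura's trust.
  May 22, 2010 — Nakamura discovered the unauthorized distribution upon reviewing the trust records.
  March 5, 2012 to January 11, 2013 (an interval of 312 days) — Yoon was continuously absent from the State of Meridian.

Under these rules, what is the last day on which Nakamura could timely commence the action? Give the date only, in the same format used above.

March 30, 2013

The claim accrued on May 22, 2010 — the later of the November 16, 2007 act and the May 22, 2010 discovery.
2 years from May 22, 2010 is May 22, 2012.
Because the defendant's absence from the jurisdiction ran from March 5, 2012 to January 11, 2013, the deadline is extended by 312 days to March 30, 2013.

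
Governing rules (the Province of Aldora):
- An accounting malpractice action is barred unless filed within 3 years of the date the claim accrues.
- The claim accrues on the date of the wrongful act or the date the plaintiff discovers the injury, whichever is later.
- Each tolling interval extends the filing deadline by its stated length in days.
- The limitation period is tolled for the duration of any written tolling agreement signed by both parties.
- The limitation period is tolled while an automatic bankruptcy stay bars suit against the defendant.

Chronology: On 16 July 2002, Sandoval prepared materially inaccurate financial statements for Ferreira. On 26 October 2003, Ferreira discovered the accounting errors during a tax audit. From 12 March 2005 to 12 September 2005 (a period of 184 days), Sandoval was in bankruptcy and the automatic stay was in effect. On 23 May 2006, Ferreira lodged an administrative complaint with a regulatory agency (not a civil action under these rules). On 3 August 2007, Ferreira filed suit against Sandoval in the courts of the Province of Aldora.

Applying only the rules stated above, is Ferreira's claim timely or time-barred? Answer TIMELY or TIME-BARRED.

TIME-BARRED

The claim accrued on 26 October 2003 — the later of the 16 July 2002 act and the 26 October 2003 discovery.
The untolled deadline — 3 years after 26 October 2003 — is 26 October 2006.
The automatic bankruptcy stay from 12 March 2005 to 12 September 2005 tolled the period for 184 days, extending the deadline to 28 April 2007.
The other events in the timeline have no effect on the limitation period under the stated rules.
Filing on 3 August 2007 missed the 28 April 2007 deadline — the action is time-barred.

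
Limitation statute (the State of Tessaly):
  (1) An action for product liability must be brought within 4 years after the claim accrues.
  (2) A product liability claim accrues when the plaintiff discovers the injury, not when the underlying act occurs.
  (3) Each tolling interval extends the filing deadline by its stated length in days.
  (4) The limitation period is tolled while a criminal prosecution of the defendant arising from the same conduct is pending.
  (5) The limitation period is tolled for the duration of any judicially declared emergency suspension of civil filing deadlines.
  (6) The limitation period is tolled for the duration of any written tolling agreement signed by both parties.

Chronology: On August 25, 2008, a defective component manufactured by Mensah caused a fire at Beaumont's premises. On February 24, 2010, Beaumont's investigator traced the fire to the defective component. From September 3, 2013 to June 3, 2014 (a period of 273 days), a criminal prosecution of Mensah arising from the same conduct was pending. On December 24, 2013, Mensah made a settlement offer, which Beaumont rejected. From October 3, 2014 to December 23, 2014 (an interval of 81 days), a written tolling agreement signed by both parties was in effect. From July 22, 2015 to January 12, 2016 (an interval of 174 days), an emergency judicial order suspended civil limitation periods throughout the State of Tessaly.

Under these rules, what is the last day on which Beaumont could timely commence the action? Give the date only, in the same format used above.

Under the discovery rule, the claim accrued on February 24, 2010, when Beaumont discovered the injury — not on the August 25, 2008 date of the underlying act.
Adding the 4 years base period to February 24, 2010 gives a deadline of February 24, 2014, before any tolling.
Because the pending criminal prosecution ran from September 3, 2013 to June 3, 2014, the deadline is extended by 273 days to November 24, 2014.
The written tolling agreement from October 3, 2014 to December 23, 2014 tolled the period for 81 days, extending the deadline to February 13, 2015.
The emergency suspension of filing deadlines from July 22, 2015 to January 12, 2016 began after the period had already run on February 13, 2015, so it has no tolling effect.
The other events in the timeline have no effect on the limitation period under the stated rules.

February 13, 2015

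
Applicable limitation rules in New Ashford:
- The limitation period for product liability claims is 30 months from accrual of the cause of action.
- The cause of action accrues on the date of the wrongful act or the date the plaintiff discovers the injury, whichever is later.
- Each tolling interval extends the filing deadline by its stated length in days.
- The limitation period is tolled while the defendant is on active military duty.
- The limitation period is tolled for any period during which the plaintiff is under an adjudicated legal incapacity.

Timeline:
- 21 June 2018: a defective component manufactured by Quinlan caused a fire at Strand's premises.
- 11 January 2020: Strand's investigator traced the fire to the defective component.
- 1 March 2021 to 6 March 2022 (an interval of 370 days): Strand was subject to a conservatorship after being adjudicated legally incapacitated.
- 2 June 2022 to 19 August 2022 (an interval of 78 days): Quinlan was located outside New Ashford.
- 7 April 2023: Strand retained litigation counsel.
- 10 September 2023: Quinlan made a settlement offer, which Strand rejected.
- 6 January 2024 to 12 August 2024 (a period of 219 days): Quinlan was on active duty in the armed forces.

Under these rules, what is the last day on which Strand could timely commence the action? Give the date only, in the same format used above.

16 July 2023

Because discovery on 11 January 2020 post-dates the 21 June 2018 act, accrual under the later-of rule falls on 11 January 2020.
30 months from 11 January 2020 is 11 July 2022.
Because the plaintiff's legal incapacity ran from 1 March 2021 to 6 March 2022, the deadline is extended by 370 days to 16 July 2023.
The defendant's active military service from 6 January 2024 to 12 August 2024 began after the period had already run on 16 July 2023, so it has no tolling effect.
No stated provision tolls the period for the defendant's absence, so the interval from 2 June 2022 to 19 August 2022 has no effect on the deadline.
None of the other events listed affects the running of the period under the stated rules.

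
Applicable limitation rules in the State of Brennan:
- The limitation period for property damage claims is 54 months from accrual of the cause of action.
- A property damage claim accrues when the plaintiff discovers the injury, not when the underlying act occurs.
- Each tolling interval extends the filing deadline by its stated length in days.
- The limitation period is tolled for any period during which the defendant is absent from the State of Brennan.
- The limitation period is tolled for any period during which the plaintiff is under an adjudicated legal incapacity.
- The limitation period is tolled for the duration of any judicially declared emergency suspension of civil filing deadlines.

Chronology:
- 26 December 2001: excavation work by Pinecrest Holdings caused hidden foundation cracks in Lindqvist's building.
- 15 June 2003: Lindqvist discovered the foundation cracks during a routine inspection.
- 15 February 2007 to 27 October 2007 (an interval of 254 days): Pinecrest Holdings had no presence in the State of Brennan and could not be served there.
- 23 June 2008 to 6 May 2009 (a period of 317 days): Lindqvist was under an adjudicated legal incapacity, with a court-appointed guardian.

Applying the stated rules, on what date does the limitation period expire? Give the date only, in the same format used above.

The claim did not accrue until Lindqvist discovered the injury on 15 June 2003; the 26 December 2001 act date does not start the clock under the stated rule.
The untolled deadline — 54 months after 15 June 2003 — is 15 December 2007.
The period was tolled for 254 days by the defendant's absence from the jurisdiction (15 February 2007 to 27 October 2007), pushing the deadline to 25 August 2008.
The plaintiff's legal incapacity from 23 June 2008 to 6 May 2009 tolled the period for 317 days, extending the deadline to 8 July 2009.

8 July 2009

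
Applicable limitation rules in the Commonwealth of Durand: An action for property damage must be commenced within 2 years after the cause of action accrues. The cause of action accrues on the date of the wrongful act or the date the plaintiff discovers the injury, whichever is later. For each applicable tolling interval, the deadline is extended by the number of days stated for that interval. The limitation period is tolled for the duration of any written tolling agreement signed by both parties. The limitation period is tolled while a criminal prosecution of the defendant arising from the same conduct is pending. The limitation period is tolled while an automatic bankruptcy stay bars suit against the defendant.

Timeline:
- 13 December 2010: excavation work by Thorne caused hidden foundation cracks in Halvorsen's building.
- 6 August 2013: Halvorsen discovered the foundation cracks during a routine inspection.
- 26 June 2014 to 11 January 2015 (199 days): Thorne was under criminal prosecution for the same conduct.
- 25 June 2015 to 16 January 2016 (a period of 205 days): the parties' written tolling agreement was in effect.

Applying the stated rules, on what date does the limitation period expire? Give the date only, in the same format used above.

Taking the later of the act (13 December 2010) and discovery (6 August 2013), the claim accrued on 6 August 2013.
The untolled deadline — 2 years after 6 August 2013 — is 6 August 2015.
The pending criminal prosecution from 26 June 2014 to 11 January 2015 tolled the period for 199 days, extending the deadline to 21 February 2016.
The period was tolled for 205 days by the written tolling agreement (25 June 2015 to 16 January 2016), pushing the deadline to 13 September 2016.

13 September 2016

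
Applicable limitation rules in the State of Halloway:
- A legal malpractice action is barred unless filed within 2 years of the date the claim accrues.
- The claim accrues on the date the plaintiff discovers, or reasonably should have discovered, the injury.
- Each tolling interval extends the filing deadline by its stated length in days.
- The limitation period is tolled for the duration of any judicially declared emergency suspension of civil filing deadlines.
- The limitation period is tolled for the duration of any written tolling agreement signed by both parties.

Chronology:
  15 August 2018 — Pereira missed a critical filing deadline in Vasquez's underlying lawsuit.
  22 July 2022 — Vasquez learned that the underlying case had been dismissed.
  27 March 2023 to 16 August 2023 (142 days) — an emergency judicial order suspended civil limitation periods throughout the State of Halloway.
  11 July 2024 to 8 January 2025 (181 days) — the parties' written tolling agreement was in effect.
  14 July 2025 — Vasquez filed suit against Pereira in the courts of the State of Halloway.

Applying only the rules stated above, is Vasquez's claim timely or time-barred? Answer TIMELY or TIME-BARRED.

The claim did not accrue until Vasquez discovered the injury on 22 July 2022; the 15 August 2018 act date does not start the clock under the stated rule.
2 years from 22 July 2022 is 22 July 2024.
The emergency suspension of filing deadlines from 27 March 2023 to 16 August 2023 tolled the period for 142 days, extending the deadline to 11 December 2024.
The written tolling agreement from 11 July 2024 to 8 January 2025 tolled the period for 181 days, extending the deadline to 10 June 2025.
Filing on 14 July 2025 missed the 10 June 2025 deadline — the action is time-barred.

TIME-BARRED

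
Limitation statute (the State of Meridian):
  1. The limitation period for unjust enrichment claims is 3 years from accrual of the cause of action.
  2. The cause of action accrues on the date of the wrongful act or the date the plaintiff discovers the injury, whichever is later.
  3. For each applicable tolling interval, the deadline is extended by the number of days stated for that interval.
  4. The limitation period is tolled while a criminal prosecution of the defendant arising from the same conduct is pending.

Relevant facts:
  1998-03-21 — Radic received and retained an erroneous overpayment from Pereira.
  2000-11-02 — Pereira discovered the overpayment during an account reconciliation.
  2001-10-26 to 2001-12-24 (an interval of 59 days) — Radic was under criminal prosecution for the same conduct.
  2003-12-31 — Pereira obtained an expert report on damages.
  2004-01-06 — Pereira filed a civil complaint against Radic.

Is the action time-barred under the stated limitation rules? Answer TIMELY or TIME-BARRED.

Taking the later of the act (1998-03-21) and discovery (2000-11-02), the claim accrued on 2000-11-02.
The untolled deadline — 3 years after 2000-11-02 — is 2003-11-02.
The pending criminal prosecution from 2001-10-26 to 2001-12-24 tolled the period for 59 days, extending the deadline to 2003-12-31.
Nothing else in the chronology tolls or restarts the period.
The 2004-01-06 filing falls after the 2003-12-31 deadline; the claim is time-barred.

TIME-BARRED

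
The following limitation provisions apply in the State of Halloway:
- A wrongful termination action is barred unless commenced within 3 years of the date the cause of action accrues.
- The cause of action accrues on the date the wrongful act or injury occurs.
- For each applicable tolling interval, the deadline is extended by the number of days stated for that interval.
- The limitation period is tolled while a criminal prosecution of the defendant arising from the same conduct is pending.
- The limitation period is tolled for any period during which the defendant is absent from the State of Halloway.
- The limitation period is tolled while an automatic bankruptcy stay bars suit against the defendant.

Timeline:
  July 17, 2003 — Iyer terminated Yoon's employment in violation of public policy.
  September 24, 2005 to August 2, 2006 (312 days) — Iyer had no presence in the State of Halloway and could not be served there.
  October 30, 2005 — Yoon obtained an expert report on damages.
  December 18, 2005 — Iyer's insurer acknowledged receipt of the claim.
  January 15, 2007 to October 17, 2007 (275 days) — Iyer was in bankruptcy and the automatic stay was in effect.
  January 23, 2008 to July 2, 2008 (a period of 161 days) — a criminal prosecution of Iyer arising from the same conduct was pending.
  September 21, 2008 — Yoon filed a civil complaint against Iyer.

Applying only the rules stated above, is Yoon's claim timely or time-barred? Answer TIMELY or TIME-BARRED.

The claim accrued on July 17, 2003, when the wrongful act occurred.
The untolled deadline — 3 years after July 17, 2003 — is July 17, 2006.
Because the defendant's absence from the jurisdiction ran from September 24, 2005 to August 2, 2006, the deadline is extended by 312 days to May 25, 2007.
Because the automatic bankruptcy stay ran from January 15, 2007 to October 17, 2007, the deadline is extended by 275 days to February 24, 2008.
The period was tolled for 161 days by the pending criminal prosecution (January 23, 2008 to July 2, 2008), pushing the deadline to August 3, 2008.
Nothing else in the chronology tolls or restarts the period.
Yoon filed on September 21, 2008, after the August 3, 2008 deadline, so the action is time-barred.

TIME-BARRED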